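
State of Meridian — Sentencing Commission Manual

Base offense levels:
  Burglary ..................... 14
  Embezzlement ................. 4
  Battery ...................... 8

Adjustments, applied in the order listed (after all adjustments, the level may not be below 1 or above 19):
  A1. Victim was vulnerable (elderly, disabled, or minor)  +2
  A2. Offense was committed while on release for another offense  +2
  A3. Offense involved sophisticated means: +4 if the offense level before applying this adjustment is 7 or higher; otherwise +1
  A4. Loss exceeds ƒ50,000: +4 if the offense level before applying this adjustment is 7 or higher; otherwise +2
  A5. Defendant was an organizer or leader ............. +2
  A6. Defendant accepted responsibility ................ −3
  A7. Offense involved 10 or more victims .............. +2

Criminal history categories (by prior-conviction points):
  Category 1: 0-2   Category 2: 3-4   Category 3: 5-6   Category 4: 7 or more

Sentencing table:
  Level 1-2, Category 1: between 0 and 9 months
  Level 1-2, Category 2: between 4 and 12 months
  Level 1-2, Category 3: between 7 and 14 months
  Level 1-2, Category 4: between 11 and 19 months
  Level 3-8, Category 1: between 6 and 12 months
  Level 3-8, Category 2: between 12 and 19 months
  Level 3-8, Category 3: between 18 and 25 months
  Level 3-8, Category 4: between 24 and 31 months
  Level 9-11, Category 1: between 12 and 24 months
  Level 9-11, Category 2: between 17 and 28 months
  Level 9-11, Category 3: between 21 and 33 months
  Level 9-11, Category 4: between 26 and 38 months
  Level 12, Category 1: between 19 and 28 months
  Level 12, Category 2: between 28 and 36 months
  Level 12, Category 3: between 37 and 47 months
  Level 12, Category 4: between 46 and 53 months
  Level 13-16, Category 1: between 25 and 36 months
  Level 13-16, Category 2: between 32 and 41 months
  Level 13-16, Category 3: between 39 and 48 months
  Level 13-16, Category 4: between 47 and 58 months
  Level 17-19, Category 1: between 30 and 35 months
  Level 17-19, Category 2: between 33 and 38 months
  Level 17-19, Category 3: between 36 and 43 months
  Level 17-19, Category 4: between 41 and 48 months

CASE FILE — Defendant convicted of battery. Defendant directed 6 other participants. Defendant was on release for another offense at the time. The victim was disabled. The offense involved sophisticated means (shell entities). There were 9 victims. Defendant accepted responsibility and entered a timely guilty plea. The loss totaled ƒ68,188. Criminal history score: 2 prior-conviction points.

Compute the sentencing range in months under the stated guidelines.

Base offense level for battery: 8.
A1 applies: 8 + 2 = 10.
A2 applies: 10 + 2 = 12.
A3 applies (level before this adjustment is 12 ≥ 7, so +4): 12 + 4 = 16.
A4 applies (level before this adjustment is 16 ≥ 7, so +4): 16 + 4 = 20.
A5 applies: 20 + 2 = 22.
A6 applies: 22 − 3 = 19.
Final offense level: 19.
Criminal history: 2 prior points → Category 1 (0-2).
Level 19 falls in the 17-19 band.
Grid: Level 17-19 × Category 1 = 30-35 months.

30-35 months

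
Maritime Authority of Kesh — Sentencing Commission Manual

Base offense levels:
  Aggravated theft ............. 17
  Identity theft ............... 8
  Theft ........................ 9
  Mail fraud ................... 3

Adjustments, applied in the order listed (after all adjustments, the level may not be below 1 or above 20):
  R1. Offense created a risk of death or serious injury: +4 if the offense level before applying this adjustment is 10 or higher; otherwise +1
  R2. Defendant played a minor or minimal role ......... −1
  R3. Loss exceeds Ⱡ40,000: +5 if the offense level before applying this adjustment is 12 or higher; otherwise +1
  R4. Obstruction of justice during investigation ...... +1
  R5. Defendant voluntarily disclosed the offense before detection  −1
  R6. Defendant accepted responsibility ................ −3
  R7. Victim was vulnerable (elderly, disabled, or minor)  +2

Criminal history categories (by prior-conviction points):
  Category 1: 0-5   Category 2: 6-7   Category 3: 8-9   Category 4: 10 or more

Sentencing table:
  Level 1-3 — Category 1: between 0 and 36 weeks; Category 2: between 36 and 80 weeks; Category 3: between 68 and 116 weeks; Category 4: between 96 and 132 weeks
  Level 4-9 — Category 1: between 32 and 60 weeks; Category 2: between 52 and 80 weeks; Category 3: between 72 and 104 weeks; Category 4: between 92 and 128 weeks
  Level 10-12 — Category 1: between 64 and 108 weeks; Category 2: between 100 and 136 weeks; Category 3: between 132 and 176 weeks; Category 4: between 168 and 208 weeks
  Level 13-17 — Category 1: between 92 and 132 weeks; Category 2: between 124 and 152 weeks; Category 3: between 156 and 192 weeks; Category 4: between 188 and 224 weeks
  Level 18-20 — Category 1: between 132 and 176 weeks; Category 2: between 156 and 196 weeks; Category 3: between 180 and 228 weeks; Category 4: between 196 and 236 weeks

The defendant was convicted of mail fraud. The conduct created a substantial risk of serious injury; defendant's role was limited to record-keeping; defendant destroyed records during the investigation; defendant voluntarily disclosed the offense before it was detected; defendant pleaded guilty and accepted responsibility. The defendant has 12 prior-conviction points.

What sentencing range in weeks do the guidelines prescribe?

Base offense level for mail fraud: 3.
R1 applies (level before this adjustment is 3 < 10, so +1): 3 + 1 = 4.
R2 applies: 4 − 1 = 3.
R4 applies: 3 + 1 = 4.
R5 applies: 4 − 1 = 3.
R6 applies: 3 − 3 = 0.
R7 does not apply.
Level 0 is below the minimum of 1; floored at 1.
Final offense level: 1.
Criminal history: 12 prior points → Category 4 (10+).
Level 1 falls in the 1-3 band.
Grid: Level 1-3 × Category 4 = 96-132 weeks.

96-132 weeks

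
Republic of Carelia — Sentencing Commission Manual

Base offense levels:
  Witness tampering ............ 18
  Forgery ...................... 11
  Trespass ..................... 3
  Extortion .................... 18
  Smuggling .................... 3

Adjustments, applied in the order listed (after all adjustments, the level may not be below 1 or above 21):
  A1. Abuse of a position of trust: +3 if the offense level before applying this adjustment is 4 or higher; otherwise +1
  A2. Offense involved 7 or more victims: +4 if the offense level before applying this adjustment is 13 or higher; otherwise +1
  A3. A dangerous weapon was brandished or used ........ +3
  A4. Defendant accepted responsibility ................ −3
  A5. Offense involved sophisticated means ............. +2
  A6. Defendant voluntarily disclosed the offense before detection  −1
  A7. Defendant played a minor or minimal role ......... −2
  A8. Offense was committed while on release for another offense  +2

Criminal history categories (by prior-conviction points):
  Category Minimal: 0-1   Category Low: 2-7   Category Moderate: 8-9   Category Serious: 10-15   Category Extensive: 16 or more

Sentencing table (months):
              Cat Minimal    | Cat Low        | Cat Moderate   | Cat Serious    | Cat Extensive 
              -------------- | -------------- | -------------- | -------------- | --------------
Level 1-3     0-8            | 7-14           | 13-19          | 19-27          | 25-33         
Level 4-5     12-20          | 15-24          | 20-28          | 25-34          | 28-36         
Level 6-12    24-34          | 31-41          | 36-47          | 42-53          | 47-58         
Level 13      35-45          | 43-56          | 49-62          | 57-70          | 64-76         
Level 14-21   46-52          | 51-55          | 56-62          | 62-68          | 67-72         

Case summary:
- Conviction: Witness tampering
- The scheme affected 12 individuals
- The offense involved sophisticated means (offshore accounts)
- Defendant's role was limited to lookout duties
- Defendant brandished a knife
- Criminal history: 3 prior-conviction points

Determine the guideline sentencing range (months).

51-55 months

Base offense level for witness tampering: 18.
A1 does not apply.
A2 applies (level before this adjustment is 18 ≥ 13, so +4): 18 + 4 = 22.
A3 applies: 22 + 3 = 25.
A4 does not apply.
A5 applies: 25 + 2 = 27.
A6 does not apply.
A7 applies: 27 − 2 = 25.
A8 does not apply.
Level 25 exceeds the maximum of 21; capped at 21.
Final offense level: 21.
Criminal history: 3 prior points → Category Low (2-7).
Level 21 falls in the 14-21 band.
Grid: Level 14-21 × Category Low = 51-55 months.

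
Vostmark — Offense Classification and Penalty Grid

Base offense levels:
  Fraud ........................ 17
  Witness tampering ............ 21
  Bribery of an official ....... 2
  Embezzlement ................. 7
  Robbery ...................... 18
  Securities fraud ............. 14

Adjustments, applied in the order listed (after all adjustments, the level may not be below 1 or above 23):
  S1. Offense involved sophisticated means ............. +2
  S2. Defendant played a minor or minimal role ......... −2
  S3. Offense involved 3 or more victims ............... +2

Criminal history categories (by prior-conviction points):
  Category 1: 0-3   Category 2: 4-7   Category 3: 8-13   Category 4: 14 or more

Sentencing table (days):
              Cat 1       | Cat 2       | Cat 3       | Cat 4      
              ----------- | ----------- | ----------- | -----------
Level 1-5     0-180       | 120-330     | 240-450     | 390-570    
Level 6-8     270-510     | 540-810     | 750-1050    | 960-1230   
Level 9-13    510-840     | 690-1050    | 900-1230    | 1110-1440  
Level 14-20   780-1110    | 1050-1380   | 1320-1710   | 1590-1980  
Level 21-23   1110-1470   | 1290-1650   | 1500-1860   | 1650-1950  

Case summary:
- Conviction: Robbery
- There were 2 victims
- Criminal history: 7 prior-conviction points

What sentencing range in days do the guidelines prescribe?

Base offense level for robbery: 18.
Final offense level: 18.
Criminal history: 7 prior points → Category 2 (4-7).
Level 18 falls in the 14-20 band.
Grid: Level 14-20 × Category 2 = 1050-1380 days.

1050-1380 days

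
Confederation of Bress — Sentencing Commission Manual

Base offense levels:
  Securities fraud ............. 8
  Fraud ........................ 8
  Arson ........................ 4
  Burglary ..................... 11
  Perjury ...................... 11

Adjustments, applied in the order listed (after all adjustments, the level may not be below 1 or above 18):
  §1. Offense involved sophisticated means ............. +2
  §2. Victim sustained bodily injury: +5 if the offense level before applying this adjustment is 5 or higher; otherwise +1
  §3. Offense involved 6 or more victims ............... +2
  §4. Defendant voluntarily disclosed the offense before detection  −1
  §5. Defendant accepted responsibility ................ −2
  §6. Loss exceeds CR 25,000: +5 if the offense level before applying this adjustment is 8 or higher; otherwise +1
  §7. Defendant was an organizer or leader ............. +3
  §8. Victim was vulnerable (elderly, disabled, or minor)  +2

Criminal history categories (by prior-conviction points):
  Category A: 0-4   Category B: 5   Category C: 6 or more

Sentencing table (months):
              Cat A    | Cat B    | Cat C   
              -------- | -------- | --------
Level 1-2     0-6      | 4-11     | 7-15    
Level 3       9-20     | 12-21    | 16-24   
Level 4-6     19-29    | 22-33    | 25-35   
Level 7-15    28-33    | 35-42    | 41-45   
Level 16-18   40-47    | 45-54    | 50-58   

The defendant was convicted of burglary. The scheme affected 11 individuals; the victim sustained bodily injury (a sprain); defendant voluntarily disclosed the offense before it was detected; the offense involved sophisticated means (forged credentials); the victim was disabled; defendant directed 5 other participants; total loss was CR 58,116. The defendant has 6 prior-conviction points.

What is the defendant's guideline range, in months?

Base offense level for burglary: 11.
§1 applies: 11 + 2 = 13.
§2 applies (level before this adjustment is 13 ≥ 5, so +5): 13 + 5 = 18.
§3 applies: 18 + 2 = 20.
§4 applies: 20 − 1 = 19.
§5 does not apply.
§6 applies (level before this adjustment is 19 ≥ 8, so +5): 19 + 5 = 24.
§7 applies: 24 + 3 = 27.
§8 applies: 27 + 2 = 29.
Level 29 exceeds the maximum of 18; capped at 18.
Final offense level: 18.
Criminal history: 6 prior points → Category C (6+).
Level 18 falls in the 16-18 band.
Grid: Level 16-18 × Category C = 50-58 months.

50-58 months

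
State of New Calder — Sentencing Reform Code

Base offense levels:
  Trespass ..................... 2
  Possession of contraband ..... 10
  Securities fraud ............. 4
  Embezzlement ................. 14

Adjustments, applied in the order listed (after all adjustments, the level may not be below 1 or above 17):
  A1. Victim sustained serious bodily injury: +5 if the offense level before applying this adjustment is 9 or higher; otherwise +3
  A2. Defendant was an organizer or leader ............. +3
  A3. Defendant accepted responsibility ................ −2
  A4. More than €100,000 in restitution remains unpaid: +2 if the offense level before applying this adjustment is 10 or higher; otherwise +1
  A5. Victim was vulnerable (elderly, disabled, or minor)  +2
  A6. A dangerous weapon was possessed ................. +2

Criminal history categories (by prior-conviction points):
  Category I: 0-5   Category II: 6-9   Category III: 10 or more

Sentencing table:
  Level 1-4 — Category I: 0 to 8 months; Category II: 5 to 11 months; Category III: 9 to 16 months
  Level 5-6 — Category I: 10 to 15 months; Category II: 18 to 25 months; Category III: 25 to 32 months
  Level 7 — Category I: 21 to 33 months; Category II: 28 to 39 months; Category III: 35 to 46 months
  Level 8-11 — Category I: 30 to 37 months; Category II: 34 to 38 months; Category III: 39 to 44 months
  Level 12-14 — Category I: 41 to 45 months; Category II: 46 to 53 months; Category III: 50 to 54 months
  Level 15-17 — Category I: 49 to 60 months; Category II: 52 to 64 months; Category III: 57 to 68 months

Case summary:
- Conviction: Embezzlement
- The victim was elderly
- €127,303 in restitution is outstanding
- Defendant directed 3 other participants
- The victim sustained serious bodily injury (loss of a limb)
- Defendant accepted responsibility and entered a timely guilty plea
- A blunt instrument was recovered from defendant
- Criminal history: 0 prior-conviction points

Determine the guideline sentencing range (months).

Base offense level for embezzlement: 14.
A1 applies (level before this adjustment is 14 ≥ 9, so +5): 14 + 5 = 19.
A2 applies: 19 + 3 = 22.
A3 applies: 22 − 2 = 20.
A4 applies (level before this adjustment is 20 ≥ 10, so +2): 20 + 2 = 22.
A5 applies: 22 + 2 = 24.
A6 applies: 24 + 2 = 26.
Level 26 exceeds the maximum of 17; capped at 17.
Final offense level: 17.
Criminal history: 0 prior points → Category I (0-5).
Level 17 falls in the 15-17 band.
Grid: Level 15-17 × Category I = 49-60 months.

49-60 months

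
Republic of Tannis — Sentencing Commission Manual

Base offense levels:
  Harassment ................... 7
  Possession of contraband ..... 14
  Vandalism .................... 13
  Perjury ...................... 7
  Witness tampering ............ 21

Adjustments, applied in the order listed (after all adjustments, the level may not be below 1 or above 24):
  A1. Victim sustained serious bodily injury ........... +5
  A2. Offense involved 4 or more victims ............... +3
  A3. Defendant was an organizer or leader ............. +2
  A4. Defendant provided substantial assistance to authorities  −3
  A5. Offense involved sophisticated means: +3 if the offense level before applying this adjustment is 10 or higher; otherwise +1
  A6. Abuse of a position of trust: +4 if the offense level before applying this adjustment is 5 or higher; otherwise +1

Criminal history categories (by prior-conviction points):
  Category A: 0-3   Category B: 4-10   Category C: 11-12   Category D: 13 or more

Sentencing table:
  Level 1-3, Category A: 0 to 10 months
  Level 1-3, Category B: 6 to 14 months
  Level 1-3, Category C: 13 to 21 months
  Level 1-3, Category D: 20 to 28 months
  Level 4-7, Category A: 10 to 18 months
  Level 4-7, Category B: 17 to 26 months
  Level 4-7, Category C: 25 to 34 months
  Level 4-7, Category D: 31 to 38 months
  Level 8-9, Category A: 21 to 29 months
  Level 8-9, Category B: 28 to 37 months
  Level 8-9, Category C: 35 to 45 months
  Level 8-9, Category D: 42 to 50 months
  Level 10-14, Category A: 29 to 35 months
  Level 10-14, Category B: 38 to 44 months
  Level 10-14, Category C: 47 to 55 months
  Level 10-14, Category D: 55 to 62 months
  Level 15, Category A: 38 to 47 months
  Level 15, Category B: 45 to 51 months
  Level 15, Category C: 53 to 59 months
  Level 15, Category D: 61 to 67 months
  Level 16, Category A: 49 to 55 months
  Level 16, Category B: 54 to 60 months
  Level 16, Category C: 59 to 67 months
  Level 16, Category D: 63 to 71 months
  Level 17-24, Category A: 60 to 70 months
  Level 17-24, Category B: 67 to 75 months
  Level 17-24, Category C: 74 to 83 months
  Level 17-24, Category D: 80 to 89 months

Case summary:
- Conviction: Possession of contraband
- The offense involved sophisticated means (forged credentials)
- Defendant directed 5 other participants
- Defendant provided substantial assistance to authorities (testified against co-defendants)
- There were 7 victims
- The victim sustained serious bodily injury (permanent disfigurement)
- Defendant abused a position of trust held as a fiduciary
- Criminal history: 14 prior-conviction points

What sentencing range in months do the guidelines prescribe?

80-89 months

Base offense level for possession of contraband: 14.
A1 applies: 14 + 5 = 19.
A2 applies: 19 + 3 = 22.
A3 applies: 22 + 2 = 24.
A4 applies: 24 − 3 = 21.
A5 applies (level before this adjustment is 21 ≥ 10, so +3): 21 + 3 = 24.
A6 applies (level before this adjustment is 24 ≥ 5, so +4): 24 + 4 = 28.
Level 28 exceeds the maximum of 24; capped at 24.
Final offense level: 24.
Criminal history: 14 prior points → Category D (13+).
Level 24 falls in the 17-24 band.
Grid: Level 17-24 × Category D = 80-89 months.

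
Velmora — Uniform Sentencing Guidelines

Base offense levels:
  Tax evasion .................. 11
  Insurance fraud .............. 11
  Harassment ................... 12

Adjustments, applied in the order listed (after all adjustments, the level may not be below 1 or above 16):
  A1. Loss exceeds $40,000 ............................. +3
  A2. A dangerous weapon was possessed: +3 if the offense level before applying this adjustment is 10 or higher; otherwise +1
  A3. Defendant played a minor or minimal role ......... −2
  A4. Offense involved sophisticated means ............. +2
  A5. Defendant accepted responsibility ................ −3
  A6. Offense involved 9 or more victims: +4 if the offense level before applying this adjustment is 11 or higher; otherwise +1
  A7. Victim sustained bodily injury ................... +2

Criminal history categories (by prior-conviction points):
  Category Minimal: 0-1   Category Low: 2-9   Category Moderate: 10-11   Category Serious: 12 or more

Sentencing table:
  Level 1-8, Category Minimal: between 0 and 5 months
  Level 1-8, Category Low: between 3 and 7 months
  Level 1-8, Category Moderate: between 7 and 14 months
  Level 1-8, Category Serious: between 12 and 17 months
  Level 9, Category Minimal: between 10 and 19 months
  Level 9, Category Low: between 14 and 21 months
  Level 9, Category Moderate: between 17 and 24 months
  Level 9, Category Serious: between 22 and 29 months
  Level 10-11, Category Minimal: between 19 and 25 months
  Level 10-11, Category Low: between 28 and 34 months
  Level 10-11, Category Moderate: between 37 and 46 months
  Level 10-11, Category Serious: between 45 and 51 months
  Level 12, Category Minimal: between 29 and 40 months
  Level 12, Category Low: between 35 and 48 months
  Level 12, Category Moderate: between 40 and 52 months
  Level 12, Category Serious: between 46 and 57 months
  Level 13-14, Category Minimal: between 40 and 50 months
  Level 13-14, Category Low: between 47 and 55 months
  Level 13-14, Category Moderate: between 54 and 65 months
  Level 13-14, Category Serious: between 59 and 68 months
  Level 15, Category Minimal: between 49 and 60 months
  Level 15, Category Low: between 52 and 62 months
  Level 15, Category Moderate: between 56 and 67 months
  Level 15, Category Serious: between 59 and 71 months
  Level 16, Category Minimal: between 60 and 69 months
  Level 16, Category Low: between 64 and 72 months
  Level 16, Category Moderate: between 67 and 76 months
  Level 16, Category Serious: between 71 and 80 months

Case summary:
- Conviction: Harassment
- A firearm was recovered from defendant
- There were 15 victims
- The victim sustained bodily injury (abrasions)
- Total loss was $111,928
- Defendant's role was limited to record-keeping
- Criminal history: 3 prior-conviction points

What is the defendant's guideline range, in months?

Base offense level for harassment: 12.
A1 applies: 12 + 3 = 15.
A2 applies (level before this adjustment is 15 ≥ 10, so +3): 15 + 3 = 18.
A3 applies: 18 − 2 = 16.
A6 applies (level before this adjustment is 16 ≥ 11, so +4): 16 + 4 = 20.
A7 applies: 20 + 2 = 22.
Level 22 exceeds the maximum of 16; capped at 16.
Final offense level: 16.
Criminal history: 3 prior points → Category Low (2-9).
Level 16 falls in the 16 band.
Grid: Level 16 × Category Low = 64-72 months.

64-72 months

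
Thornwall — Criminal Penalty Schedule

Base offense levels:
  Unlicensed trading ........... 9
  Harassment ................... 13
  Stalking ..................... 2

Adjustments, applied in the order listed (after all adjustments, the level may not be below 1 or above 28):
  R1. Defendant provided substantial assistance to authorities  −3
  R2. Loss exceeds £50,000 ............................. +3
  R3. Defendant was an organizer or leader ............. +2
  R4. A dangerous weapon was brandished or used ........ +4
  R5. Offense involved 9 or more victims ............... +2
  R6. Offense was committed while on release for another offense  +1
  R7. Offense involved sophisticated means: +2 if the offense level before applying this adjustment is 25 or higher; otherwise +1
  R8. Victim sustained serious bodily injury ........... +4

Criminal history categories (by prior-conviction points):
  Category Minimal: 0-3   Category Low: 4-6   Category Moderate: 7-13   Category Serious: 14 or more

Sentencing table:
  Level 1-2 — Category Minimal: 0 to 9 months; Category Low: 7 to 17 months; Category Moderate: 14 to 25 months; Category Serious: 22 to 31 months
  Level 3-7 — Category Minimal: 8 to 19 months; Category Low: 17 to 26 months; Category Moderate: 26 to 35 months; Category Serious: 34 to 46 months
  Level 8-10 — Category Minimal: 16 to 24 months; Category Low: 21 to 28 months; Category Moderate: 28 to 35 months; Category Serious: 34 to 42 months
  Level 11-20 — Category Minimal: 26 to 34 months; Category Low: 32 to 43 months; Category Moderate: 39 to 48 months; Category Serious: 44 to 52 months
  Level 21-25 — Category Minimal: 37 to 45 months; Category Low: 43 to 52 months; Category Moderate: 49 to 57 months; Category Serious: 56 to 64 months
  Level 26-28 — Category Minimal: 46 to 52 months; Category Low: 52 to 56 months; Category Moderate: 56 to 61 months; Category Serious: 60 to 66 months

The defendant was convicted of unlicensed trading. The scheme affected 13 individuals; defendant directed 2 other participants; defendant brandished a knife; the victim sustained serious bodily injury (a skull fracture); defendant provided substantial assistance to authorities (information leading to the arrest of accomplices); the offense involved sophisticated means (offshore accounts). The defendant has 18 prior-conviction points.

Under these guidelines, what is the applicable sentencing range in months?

Base offense level for unlicensed trading: 9.
R1 applies: 9 − 3 = 6.
R3 applies: 6 + 2 = 8.
R4 applies: 8 + 4 = 12.
R5 applies: 12 + 2 = 14.
R6 does not apply.
R7 applies (level before this adjustment is 14 < 25, so +1): 14 + 1 = 15.
R8 applies: 15 + 4 = 19.
Final offense level: 19.
Criminal history: 18 prior points → Category Serious (14+).
Level 19 falls in the 11-20 band.
Grid: Level 11-20 × Category Serious = 44-52 months.

44-52 months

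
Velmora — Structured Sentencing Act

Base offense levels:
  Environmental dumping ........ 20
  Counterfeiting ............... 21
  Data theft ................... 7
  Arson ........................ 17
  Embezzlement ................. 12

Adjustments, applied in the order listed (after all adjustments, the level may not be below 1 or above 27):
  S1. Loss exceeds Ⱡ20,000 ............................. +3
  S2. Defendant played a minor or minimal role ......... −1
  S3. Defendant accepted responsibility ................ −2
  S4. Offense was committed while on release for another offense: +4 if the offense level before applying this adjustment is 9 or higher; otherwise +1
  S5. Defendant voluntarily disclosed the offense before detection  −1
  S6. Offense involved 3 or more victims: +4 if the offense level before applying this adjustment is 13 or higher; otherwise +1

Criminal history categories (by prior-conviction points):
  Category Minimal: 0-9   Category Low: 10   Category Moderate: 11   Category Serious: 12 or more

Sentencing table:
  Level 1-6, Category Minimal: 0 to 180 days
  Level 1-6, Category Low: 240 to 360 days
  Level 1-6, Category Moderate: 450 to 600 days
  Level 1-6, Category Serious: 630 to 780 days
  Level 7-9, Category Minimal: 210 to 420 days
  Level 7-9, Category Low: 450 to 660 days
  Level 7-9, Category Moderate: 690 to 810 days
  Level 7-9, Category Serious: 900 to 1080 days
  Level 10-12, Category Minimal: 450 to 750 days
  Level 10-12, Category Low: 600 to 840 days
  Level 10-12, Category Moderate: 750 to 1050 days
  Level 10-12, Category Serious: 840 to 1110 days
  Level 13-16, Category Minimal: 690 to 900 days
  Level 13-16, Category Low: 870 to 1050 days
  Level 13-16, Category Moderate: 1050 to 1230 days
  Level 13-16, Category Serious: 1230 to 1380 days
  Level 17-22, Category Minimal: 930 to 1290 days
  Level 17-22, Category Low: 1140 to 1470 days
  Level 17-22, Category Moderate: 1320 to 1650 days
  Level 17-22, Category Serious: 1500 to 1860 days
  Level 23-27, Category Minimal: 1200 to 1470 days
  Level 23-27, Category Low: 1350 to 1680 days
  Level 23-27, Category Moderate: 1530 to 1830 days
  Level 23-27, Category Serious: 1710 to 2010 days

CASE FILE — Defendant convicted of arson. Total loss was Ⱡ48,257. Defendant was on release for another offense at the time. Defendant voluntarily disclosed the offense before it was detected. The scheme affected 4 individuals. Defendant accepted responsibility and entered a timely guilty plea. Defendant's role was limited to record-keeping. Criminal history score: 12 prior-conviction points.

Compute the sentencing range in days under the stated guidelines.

Base offense level for arson: 17.
S1 applies: 17 + 3 = 20.
S2 applies: 20 − 1 = 19.
S3 applies: 19 − 2 = 17.
S4 applies (level before this adjustment is 17 ≥ 9, so +4): 17 + 4 = 21.
S5 applies: 21 − 1 = 20.
S6 applies (level before this adjustment is 20 ≥ 13, so +4): 20 + 4 = 24.
Final offense level: 24.
Criminal history: 12 prior points → Category Serious (12+).
Level 24 falls in the 23-27 band.
Grid: Level 23-27 × Category Serious = 1710-2010 days.

1710-2010 days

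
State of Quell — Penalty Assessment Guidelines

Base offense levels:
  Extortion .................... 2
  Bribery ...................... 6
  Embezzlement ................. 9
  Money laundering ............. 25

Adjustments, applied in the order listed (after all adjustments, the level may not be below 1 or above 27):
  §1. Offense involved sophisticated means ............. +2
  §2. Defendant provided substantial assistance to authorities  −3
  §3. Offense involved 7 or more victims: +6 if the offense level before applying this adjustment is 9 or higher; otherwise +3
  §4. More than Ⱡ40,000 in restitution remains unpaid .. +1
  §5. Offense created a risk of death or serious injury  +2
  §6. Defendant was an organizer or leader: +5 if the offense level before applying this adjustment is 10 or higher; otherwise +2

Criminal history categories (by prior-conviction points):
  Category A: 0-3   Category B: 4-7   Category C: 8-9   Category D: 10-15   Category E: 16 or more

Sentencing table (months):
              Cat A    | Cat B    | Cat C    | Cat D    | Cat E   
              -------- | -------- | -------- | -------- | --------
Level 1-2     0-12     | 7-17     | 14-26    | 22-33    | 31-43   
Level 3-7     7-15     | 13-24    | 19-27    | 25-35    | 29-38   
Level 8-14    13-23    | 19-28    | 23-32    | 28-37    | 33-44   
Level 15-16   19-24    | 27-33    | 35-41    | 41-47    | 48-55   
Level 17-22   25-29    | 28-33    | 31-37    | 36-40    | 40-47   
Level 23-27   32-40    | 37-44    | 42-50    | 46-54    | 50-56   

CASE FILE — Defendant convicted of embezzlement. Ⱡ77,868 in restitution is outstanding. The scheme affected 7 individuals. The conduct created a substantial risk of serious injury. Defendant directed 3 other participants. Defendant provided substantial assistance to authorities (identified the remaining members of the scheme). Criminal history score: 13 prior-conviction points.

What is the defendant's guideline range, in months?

36-40 months

Base offense level for embezzlement: 9.
§2 applies: 9 − 3 = 6.
§3 applies (level before this adjustment is 6 < 9, so +3): 6 + 3 = 9.
§4 applies: 9 + 1 = 10.
§5 applies: 10 + 2 = 12.
§6 applies (level before this adjustment is 12 ≥ 10, so +5): 12 + 5 = 17.
Final offense level: 17.
Criminal history: 13 prior points → Category D (10-15).
Level 17 falls in the 17-22 band.
Grid: Level 17-22 × Category D = 36-40 months.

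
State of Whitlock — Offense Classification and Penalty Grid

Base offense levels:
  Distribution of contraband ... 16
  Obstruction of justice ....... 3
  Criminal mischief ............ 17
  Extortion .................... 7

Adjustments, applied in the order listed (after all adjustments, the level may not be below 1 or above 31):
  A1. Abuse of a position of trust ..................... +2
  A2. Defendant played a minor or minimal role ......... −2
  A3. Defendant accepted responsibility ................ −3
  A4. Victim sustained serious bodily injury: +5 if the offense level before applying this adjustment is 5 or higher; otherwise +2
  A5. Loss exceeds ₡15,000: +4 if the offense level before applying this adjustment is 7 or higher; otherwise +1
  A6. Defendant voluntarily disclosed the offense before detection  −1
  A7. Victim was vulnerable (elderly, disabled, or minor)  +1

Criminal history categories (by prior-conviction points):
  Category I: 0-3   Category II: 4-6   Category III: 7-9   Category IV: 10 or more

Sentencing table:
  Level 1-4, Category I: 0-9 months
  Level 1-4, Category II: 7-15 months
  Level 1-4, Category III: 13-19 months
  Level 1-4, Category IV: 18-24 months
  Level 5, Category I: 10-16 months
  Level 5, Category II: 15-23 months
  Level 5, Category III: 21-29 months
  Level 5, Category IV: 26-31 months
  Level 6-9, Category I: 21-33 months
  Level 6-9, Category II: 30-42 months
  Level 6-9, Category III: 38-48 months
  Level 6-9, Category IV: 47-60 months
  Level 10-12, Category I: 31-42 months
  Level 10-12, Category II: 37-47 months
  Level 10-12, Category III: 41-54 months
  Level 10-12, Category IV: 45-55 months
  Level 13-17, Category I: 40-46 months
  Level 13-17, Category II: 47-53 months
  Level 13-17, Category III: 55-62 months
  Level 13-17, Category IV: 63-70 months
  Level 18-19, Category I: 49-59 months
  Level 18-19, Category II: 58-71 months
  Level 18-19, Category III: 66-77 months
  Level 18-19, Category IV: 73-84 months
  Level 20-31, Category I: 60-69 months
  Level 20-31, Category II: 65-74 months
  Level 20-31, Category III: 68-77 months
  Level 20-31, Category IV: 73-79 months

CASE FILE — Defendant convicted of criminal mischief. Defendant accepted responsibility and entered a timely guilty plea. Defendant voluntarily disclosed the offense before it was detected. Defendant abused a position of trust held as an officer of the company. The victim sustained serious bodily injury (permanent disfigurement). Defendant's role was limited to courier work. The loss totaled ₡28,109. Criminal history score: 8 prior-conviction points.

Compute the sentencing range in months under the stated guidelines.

68-77 months

Base offense level for criminal mischief: 17.
A1 applies: 17 + 2 = 19.
A2 applies: 19 − 2 = 17.
A3 applies: 17 − 3 = 14.
A4 applies (level before this adjustment is 14 ≥ 5, so +5): 14 + 5 = 19.
A5 applies (level before this adjustment is 19 ≥ 7, so +4): 19 + 4 = 23.
A6 applies: 23 − 1 = 22.
A7 does not apply.
Final offense level: 22.
Criminal history: 8 prior points → Category III (7-9).
Level 22 falls in the 20-31 band.
Grid: Level 20-31 × Category III = 68-77 months.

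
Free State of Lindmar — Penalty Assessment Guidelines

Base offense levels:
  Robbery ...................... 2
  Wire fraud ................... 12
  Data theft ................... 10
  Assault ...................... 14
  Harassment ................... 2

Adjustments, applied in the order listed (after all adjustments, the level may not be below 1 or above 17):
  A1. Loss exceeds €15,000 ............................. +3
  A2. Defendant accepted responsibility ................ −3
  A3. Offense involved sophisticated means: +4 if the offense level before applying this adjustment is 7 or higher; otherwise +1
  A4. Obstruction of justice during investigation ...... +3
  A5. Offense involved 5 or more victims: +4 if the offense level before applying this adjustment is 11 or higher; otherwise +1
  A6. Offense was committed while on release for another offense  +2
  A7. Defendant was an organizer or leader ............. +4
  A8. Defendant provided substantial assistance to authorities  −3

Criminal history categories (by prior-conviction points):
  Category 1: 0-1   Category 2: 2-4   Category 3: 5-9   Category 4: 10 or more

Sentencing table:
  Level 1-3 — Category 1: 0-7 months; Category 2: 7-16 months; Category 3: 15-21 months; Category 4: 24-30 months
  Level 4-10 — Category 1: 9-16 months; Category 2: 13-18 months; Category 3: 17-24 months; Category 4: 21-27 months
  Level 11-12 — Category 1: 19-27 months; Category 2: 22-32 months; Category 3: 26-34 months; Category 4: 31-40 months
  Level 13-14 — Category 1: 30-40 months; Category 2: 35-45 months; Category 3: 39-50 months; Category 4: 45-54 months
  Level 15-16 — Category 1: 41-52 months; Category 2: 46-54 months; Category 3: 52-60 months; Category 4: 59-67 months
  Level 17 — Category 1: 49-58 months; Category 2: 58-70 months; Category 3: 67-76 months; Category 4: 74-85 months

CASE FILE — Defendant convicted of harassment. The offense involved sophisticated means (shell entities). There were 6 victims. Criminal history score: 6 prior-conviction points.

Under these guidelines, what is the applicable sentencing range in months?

Base offense level for harassment: 2.
A1 does not apply.
A3 applies (level before this adjustment is 2 < 7, so +1): 2 + 1 = 3.
A4 does not apply.
A5 applies (level before this adjustment is 3 < 11, so +1): 3 + 1 = 4.
A7 does not apply.
Final offense level: 4.
Criminal history: 6 prior points → Category 3 (5-9).
Level 4 falls in the 4-10 band.
Grid: Level 4-10 × Category 3 = 17-24 months.

17-24 months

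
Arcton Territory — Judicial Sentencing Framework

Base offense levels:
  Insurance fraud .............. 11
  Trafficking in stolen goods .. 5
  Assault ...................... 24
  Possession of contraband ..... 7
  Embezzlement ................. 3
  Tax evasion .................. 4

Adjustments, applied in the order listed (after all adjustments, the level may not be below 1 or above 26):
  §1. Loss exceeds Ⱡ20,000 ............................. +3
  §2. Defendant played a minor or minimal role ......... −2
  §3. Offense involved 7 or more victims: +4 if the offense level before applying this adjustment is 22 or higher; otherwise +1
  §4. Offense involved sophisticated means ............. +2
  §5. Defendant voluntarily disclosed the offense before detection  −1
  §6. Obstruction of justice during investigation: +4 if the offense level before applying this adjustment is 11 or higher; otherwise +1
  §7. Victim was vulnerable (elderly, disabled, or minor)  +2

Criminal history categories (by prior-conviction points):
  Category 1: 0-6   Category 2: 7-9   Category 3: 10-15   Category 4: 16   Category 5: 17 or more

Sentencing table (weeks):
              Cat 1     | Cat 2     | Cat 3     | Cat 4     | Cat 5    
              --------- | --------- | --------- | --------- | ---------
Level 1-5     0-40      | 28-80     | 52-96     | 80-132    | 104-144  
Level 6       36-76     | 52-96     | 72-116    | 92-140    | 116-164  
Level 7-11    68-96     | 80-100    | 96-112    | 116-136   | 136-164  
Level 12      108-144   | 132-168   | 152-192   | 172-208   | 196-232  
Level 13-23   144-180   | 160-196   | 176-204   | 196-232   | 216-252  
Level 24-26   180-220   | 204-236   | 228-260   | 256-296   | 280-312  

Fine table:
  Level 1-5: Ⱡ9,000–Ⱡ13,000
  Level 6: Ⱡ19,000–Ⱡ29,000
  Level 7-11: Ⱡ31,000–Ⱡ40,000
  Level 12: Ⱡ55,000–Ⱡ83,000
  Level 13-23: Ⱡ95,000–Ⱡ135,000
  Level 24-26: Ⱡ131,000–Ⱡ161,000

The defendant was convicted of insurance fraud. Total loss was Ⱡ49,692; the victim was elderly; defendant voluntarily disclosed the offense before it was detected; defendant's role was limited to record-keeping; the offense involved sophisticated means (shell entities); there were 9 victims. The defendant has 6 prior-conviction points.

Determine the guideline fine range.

Ⱡ95,000–Ⱡ135,000

Base offense level for insurance fraud: 11.
§1 applies: 11 + 3 = 14.
§2 applies: 14 − 2 = 12.
§3 applies (level before this adjustment is 12 < 22, so +1): 12 + 1 = 13.
§4 applies: 13 + 2 = 15.
§5 applies: 15 − 1 = 14.
§7 applies: 14 + 2 = 16.
Final offense level: 16.
Level 16 falls in the 13-23 band.
Fine table: Level 13-23 → Ⱡ95,000–Ⱡ135,000.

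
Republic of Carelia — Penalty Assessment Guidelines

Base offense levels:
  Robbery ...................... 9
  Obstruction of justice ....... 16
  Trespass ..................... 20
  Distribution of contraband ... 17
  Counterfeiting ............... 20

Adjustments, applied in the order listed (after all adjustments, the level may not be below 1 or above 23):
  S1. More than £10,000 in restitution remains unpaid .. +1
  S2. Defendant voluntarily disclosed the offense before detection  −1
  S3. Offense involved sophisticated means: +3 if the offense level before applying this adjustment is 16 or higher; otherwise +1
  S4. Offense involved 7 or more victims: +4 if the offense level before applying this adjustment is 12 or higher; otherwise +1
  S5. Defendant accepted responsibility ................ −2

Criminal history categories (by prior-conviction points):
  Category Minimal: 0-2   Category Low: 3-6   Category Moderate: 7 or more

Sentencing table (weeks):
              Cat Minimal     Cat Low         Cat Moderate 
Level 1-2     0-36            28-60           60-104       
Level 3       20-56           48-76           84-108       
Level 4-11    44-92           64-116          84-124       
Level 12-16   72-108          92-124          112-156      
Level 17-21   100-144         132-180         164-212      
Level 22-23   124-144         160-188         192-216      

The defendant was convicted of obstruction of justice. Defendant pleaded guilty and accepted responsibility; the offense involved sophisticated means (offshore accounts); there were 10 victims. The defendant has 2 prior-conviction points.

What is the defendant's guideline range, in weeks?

100-144 weeks

Base offense level for obstruction of justice: 16.
S3 applies (level before this adjustment is 16 ≥ 16, so +3): 16 + 3 = 19.
S4 applies (level before this adjustment is 19 ≥ 12, so +4): 19 + 4 = 23.
S5 applies: 23 − 2 = 21.
Final offense level: 21.
Criminal history: 2 prior points → Category Minimal (0-2).
Level 21 falls in the 17-21 band.
Grid: Level 17-21 × Category Minimal = 100-144 weeks.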